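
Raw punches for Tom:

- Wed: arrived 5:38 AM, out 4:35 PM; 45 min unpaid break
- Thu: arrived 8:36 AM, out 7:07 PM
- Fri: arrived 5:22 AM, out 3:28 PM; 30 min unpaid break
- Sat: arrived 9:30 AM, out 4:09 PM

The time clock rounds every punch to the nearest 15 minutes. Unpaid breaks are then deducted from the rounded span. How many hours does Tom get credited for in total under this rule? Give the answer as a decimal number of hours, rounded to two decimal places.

37.00 hours

Wed: in 5:38 AM→5:45 AM, out 4:35 PM→4:30 PM; 10 h 45 min − 45 min = 10 h 0 min
Thu: in 8:36 AM→8:30 AM, out 7:07 PM→7:00 PM; 10 h 30 min
Fri: in 5:22 AM→5:15 AM, out 3:28 PM→3:30 PM; 10 h 15 min − 30 min = 9 h 45 min
Sat: in 9:30 AM→9:30 AM, out 4:09 PM→4:15 PM; 6 h 45 min
Total credited: 37 h 0 min.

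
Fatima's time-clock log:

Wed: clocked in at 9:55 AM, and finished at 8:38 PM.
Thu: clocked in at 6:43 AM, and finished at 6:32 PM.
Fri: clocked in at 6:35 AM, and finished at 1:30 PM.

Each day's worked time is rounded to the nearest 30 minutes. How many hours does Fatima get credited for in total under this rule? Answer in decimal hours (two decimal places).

Wed: 9:55 AM–8:38 PM = 10 h 43 min → rounds to 10 h 30 min
Thu: 6:43 AM–6:32 PM = 11 h 49 min → rounds to 12 h 0 min
Fri: 6:35 AM–1:30 PM = 6 h 55 min → rounds to 7 h 0 min
Total credited: 29 h 30 min.

29.50 hours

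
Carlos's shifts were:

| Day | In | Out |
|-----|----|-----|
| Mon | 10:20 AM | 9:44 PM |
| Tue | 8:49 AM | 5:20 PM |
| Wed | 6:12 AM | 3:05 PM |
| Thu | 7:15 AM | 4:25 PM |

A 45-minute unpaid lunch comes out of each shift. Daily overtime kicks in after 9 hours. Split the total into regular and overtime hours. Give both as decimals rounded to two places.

Mon: 10:20 AM–9:44 PM = 11 h 24 min; less 45 min break → 10 h 39 min
Tue: 8:49 AM–5:20 PM = 8 h 31 min; less 45 min break → 7 h 46 min
Wed: 6:12 AM–3:05 PM = 8 h 53 min; less 45 min break → 8 h 8 min
Thu: 7:15 AM–4:25 PM = 9 h 10 min; less 45 min break → 8 h 25 min
Mon reg 9 h 0 min / OT 1 h 39 min; Tue reg 7 h 46 min / OT 0 h 0 min; Wed reg 8 h 8 min / OT 0 h 0 min; Thu reg 8 h 25 min / OT 0 h 0 min.
Totals: regular 33 h 19 min, overtime 1 h 39 min.

Regular 33.32 hours, overtime 1.65 hours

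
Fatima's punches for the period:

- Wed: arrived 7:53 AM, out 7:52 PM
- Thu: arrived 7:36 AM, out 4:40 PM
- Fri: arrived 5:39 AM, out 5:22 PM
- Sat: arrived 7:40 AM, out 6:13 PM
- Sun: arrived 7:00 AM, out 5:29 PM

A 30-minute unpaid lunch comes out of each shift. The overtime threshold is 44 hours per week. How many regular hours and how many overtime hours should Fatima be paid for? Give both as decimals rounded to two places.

Wed: 7:53 AM–7:52 PM = 11 h 59 min; less 30 min break → 11 h 29 min
Thu: 7:36 AM–4:40 PM = 9 h 4 min; less 30 min break → 8 h 34 min
Fri: 5:39 AM–5:22 PM = 11 h 43 min; less 30 min break → 11 h 13 min
Sat: 7:40 AM–6:13 PM = 10 h 33 min; less 30 min break → 10 h 3 min
Sun: 7:00 AM–5:29 PM = 10 h 29 min; less 30 min break → 9 h 59 min
Total worked: 51 h 18 min = 51.30 h.
Threshold 44 h → overtime 7 h 18 min, regular 44 h 0 min.

Regular 44.00 hours, overtime 7.30 hours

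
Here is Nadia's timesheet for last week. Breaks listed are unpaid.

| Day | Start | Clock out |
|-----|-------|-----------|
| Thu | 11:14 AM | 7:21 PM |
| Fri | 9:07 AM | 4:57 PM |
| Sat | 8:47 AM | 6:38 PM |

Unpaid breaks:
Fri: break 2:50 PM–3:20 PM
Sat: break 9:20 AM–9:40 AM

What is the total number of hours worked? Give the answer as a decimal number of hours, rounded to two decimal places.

Thu: 11:14 AM–7:21 PM = 8 h 7 min
Fri: 9:07 AM–4:57 PM = 7 h 50 min; less 30 min break → 7 h 20 min
Sat: 8:47 AM–6:38 PM = 9 h 51 min; less 20 min break → 9 h 31 min
Total: 8 h 7 min + 7 h 20 min + 9 h 31 min = 24 h 58 min.

24.97 hours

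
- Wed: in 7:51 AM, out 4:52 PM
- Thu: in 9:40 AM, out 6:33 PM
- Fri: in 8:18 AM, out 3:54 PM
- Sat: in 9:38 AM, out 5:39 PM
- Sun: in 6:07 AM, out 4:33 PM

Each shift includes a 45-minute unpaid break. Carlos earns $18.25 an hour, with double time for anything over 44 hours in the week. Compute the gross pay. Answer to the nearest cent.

$733.65

Wed: 7:51 AM–4:52 PM = 9 h 1 min; less 45 min break → 8 h 16 min
Thu: 9:40 AM–6:33 PM = 8 h 53 min; less 45 min break → 8 h 8 min
Fri: 8:18 AM–3:54 PM = 7 h 36 min; less 45 min break → 6 h 51 min
Sat: 9:38 AM–5:39 PM = 8 h 1 min; less 45 min break → 7 h 16 min
Sun: 6:07 AM–4:33 PM = 10 h 26 min; less 45 min break → 9 h 41 min
Total worked: 40 h 12 min = 2412 min.
Regular 40 h 12 min = 2412 min at $18.25/h; overtime 0 h 0 min = 0 min at $36.50/h.
Pay = (2412 × $18.25 + 0 × $36.50) ÷ 60 = $733.65.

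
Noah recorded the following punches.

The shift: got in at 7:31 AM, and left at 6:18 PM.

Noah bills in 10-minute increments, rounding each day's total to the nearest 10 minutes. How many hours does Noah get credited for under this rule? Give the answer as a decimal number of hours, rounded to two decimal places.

10.83 hours

The shift: 7:31 AM–6:18 PM = 10 h 47 min → rounds to 10 h 50 min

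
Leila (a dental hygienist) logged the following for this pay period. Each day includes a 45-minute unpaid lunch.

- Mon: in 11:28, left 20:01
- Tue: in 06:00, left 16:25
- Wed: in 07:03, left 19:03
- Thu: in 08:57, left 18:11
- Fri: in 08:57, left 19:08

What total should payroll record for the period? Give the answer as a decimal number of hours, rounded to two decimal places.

Mon: 11:28–20:01 = 8 h 33 min; less 45 min break → 7 h 48 min
Tue: 06:00–16:25 = 10 h 25 min; less 45 min break → 9 h 40 min
Wed: 07:03–19:03 = 12 h 0 min; less 45 min break → 11 h 15 min
Thu: 08:57–18:11 = 9 h 14 min; less 45 min break → 8 h 29 min
Fri: 08:57–19:08 = 10 h 11 min; less 45 min break → 9 h 26 min
Total: 7 h 48 min + 9 h 40 min + 11 h 15 min + 8 h 29 min + 9 h 26 min = 46 h 38 min.

46.63 hours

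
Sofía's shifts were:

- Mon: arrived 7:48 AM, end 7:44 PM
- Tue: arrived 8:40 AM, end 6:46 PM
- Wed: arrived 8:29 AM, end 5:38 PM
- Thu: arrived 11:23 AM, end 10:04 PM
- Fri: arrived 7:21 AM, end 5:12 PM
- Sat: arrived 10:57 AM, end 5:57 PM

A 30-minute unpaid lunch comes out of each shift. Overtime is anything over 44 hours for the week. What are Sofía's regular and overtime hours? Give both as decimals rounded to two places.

Mon: 7:48 AM–7:44 PM = 11 h 56 min; less 30 min break → 11 h 26 min
Tue: 8:40 AM–6:46 PM = 10 h 6 min; less 30 min break → 9 h 36 min
Wed: 8:29 AM–5:38 PM = 9 h 9 min; less 30 min break → 8 h 39 min
Thu: 11:23 AM–10:04 PM = 10 h 41 min; less 30 min break → 10 h 11 min
Fri: 7:21 AM–5:12 PM = 9 h 51 min; less 30 min break → 9 h 21 min
Sat: 10:57 AM–5:57 PM = 7 h 0 min; less 30 min break → 6 h 30 min
Total worked: 55 h 43 min = 55.72 h.
Threshold 44 h → overtime 11 h 43 min, regular 44 h 0 min.

Regular 44.00 hours, overtime 11.72 hours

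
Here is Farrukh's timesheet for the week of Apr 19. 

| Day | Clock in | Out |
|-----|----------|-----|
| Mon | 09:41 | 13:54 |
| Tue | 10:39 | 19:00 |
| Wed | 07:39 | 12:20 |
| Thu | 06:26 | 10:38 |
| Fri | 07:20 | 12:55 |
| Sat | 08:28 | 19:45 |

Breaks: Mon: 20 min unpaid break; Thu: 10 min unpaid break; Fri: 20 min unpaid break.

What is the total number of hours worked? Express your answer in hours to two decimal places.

Mon: 09:41–13:54 = 4 h 13 min; less 20 min break → 3 h 53 min
Tue: 10:39–19:00 = 8 h 21 min
Wed: 07:39–12:20 = 4 h 41 min
Thu: 06:26–10:38 = 4 h 12 min; less 10 min break → 4 h 2 min
Fri: 07:20–12:55 = 5 h 35 min; less 20 min break → 5 h 15 min
Sat: 08:28–19:45 = 11 h 17 min
Total: 3 h 53 min + 8 h 21 min + 4 h 41 min + 4 h 2 min + 5 h 15 min + 11 h 17 min = 37 h 29 min.

37.48 hours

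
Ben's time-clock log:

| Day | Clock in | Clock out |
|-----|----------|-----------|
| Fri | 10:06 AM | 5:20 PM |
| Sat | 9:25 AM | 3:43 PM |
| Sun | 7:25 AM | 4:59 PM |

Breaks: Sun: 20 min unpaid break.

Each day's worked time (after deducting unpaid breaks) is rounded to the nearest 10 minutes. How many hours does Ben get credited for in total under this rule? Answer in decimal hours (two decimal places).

Fri: 10:06 AM–5:20 PM = 7 h 14 min → rounds to 7 h 10 min
Sat: 9:25 AM–3:43 PM = 6 h 18 min → rounds to 6 h 20 min
Sun: 7:25 AM–4:59 PM = 9 h 34 min − 20 min = 9 h 14 min → rounds to 9 h 10 min
Total credited: 22 h 40 min.

22.67 hours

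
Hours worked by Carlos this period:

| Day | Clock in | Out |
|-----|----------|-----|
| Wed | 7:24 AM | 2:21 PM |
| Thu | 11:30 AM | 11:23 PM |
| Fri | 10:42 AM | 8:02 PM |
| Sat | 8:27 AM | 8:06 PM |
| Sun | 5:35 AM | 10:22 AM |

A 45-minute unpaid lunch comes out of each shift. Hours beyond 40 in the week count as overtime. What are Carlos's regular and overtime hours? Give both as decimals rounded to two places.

Regular 40.00 hours, overtime 0.85 hours

Wed: 7:24 AM–2:21 PM = 6 h 57 min; less 45 min break → 6 h 12 min
Thu: 11:30 AM–11:23 PM = 11 h 53 min; less 45 min break → 11 h 8 min
Fri: 10:42 AM–8:02 PM = 9 h 20 min; less 45 min break → 8 h 35 min
Sat: 8:27 AM–8:06 PM = 11 h 39 min; less 45 min break → 10 h 54 min
Sun: 5:35 AM–10:22 AM = 4 h 47 min; less 45 min break → 4 h 2 min
Total worked: 40 h 51 min = 40.85 h.
Threshold 40 h → overtime 0 h 51 min, regular 40 h 0 min.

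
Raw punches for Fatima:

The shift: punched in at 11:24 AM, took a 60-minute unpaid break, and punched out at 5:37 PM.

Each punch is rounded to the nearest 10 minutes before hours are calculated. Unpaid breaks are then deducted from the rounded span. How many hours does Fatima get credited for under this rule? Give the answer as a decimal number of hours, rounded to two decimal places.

The shift: in 11:24 AM→11:20 AM, out 5:37 PM→5:40 PM; 6 h 20 min − 60 min = 5 h 20 min

5.33 hours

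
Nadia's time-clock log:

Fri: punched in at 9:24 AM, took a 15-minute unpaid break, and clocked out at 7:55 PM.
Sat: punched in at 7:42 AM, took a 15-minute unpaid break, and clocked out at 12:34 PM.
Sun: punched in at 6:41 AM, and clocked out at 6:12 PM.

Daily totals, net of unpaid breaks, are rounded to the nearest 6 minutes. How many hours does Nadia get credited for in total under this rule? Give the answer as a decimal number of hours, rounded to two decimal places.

26.40 hours

Fri: 9:24 AM–7:55 PM = 10 h 31 min − 15 min = 10 h 16 min → rounds to 10 h 18 min
Sat: 7:42 AM–12:34 PM = 4 h 52 min − 15 min = 4 h 37 min → rounds to 4 h 36 min
Sun: 6:41 AM–6:12 PM = 11 h 31 min → rounds to 11 h 30 min
Total credited: 26 h 24 min.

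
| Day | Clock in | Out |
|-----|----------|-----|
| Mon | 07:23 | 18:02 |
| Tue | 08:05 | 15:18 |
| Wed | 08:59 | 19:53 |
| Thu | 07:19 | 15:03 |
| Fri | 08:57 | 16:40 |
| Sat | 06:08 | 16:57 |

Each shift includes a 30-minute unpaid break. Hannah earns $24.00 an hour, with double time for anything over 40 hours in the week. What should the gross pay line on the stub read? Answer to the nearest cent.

Mon: 07:23–18:02 = 10 h 39 min; less 30 min break → 10 h 9 min
Tue: 08:05–15:18 = 7 h 13 min; less 30 min break → 6 h 43 min
Wed: 08:59–19:53 = 10 h 54 min; less 30 min break → 10 h 24 min
Thu: 07:19–15:03 = 7 h 44 min; less 30 min break → 7 h 14 min
Fri: 08:57–16:40 = 7 h 43 min; less 30 min break → 7 h 13 min
Sat: 06:08–16:57 = 10 h 49 min; less 30 min break → 10 h 19 min
Total worked: 52 h 2 min = 3122 min.
Regular 40 h 0 min = 2400 min at $24.00/h; overtime 12 h 2 min = 722 min at $48.00/h.
Pay = (2400 × $24.00 + 722 × $48.00) ÷ 60 = $1537.60.

$1537.60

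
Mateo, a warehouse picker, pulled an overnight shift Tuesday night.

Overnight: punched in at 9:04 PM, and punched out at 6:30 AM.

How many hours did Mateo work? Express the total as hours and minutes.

9 h 26 min

Overnight: 9:04 PM → midnight = 2 h 56 min; midnight → 6:30 AM = 6 h 30 min; span 9 h 26 min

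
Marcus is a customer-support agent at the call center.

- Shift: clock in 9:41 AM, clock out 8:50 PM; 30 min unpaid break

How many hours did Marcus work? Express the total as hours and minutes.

Shift: 9:41 AM–8:50 PM = 11 h 9 min; less 30 min break → 10 h 39 min

10 h 39 min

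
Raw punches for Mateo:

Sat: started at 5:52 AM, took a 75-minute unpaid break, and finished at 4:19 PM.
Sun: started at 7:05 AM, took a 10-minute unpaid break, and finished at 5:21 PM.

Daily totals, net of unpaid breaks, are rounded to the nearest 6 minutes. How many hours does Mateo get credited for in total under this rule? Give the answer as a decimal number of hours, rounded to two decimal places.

19.30 hours

Sat: 5:52 AM–4:19 PM = 10 h 27 min − 75 min = 9 h 12 min → rounds to 9 h 12 min
Sun: 7:05 AM–5:21 PM = 10 h 16 min − 10 min = 10 h 6 min → rounds to 10 h 6 min
Total credited: 19 h 18 min.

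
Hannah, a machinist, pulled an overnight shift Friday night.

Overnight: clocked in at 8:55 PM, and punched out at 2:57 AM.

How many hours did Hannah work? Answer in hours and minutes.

Overnight: 8:55 PM → midnight = 3 h 5 min; midnight → 2:57 AM = 2 h 57 min; span 6 h 2 min

6 h 2 min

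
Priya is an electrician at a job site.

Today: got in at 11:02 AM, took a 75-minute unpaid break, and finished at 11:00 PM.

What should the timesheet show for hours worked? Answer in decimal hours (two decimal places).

10.72 hours

Today: 11:02 AM–11:00 PM = 11 h 58 min; less 75 min break → 10 h 43 min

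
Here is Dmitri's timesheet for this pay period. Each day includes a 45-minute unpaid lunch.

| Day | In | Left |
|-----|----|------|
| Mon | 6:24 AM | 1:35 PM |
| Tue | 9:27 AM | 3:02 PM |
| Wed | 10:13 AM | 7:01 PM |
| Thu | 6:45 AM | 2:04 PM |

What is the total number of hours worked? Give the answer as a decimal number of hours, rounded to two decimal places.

Mon: 6:24 AM–1:35 PM = 7 h 11 min; less 45 min break → 6 h 26 min
Tue: 9:27 AM–3:02 PM = 5 h 35 min; less 45 min break → 4 h 50 min
Wed: 10:13 AM–7:01 PM = 8 h 48 min; less 45 min break → 8 h 3 min
Thu: 6:45 AM–2:04 PM = 7 h 19 min; less 45 min break → 6 h 34 min
Total: 6 h 26 min + 4 h 50 min + 8 h 3 min + 6 h 34 min = 25 h 53 min.

25.88 hours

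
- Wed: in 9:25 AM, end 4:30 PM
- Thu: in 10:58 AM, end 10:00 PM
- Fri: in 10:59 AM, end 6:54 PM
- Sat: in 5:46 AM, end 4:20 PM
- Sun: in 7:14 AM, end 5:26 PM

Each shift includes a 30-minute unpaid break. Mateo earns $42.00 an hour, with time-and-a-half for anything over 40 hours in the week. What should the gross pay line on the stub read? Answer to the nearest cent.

Wed: 9:25 AM–4:30 PM = 7 h 5 min; less 30 min break → 6 h 35 min
Thu: 10:58 AM–10:00 PM = 11 h 2 min; less 30 min break → 10 h 32 min
Fri: 10:59 AM–6:54 PM = 7 h 55 min; less 30 min break → 7 h 25 min
Sat: 5:46 AM–4:20 PM = 10 h 34 min; less 30 min break → 10 h 4 min
Sun: 7:14 AM–5:26 PM = 10 h 12 min; less 30 min break → 9 h 42 min
Total worked: 44 h 18 min = 2658 min.
Regular 40 h 0 min = 2400 min at $42.00/h; overtime 4 h 18 min = 258 min at $63.00/h.
Pay = (2400 × $42.00 + 258 × $63.00) ÷ 60 = $1950.90.

$1950.90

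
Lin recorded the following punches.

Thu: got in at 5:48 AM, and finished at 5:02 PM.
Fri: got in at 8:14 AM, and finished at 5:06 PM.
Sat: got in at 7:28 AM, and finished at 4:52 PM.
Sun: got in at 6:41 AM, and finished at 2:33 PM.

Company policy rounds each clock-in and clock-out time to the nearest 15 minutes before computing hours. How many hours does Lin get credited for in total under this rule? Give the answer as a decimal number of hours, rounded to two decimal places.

37.00 hours

Thu: in 5:48 AM→5:45 AM, out 5:02 PM→5:00 PM; 11 h 15 min
Fri: in 8:14 AM→8:15 AM, out 5:06 PM→5:00 PM; 8 h 45 min
Sat: in 7:28 AM→7:30 AM, out 4:52 PM→4:45 PM; 9 h 15 min
Sun: in 6:41 AM→6:45 AM, out 2:33 PM→2:30 PM; 7 h 45 min
Total credited: 37 h 0 min.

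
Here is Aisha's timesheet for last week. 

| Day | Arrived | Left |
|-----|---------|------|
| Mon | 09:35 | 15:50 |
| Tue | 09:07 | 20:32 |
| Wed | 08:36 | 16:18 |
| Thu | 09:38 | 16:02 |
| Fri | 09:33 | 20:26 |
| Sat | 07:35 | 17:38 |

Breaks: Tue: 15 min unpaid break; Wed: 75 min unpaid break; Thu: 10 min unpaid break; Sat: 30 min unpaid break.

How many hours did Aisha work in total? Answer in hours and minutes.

50 h 32 min

Mon: 09:35–15:50 = 6 h 15 min
Tue: 09:07–20:32 = 11 h 25 min; less 15 min break → 11 h 10 min
Wed: 08:36–16:18 = 7 h 42 min; less 75 min break → 6 h 27 min
Thu: 09:38–16:02 = 6 h 24 min; less 10 min break → 6 h 14 min
Fri: 09:33–20:26 = 10 h 53 min
Sat: 07:35–17:38 = 10 h 3 min; less 30 min break → 9 h 33 min
Total: 6 h 15 min + 11 h 10 min + 6 h 27 min + 6 h 14 min + 10 h 53 min + 9 h 33 min = 50 h 32 min.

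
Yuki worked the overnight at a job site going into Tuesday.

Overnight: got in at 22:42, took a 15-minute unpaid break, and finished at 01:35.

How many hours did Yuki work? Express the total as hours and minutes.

Overnight: 22:42 → midnight = 1 h 18 min; midnight → 01:35 = 1 h 35 min; span 2 h 53 min; less 15 min break → 2 h 38 min

2 h 38 min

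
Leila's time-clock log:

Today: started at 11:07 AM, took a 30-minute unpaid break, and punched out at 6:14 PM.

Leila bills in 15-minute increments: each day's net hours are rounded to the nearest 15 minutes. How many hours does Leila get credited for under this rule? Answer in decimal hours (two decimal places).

Today: 11:07 AM–6:14 PM = 7 h 7 min − 30 min = 6 h 37 min → rounds to 6 h 30 min

6.50 hours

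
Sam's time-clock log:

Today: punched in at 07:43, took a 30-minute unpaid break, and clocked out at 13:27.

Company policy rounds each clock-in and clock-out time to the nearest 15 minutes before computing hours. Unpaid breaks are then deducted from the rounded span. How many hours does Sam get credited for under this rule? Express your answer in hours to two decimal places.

Today: in 07:43→07:45, out 13:27→13:30; 5 h 45 min − 30 min = 5 h 15 min

5.25 hours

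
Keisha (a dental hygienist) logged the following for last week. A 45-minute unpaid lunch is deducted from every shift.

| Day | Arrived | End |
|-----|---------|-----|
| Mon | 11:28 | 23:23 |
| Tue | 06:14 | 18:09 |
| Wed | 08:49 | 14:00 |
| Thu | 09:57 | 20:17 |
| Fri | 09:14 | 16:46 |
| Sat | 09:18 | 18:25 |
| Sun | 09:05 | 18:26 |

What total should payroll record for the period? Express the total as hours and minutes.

Mon: 11:28–23:23 = 11 h 55 min; less 45 min break → 11 h 10 min
Tue: 06:14–18:09 = 11 h 55 min; less 45 min break → 11 h 10 min
Wed: 08:49–14:00 = 5 h 11 min; less 45 min break → 4 h 26 min
Thu: 09:57–20:17 = 10 h 20 min; less 45 min break → 9 h 35 min
Fri: 09:14–16:46 = 7 h 32 min; less 45 min break → 6 h 47 min
Sat: 09:18–18:25 = 9 h 7 min; less 45 min break → 8 h 22 min
Sun: 09:05–18:26 = 9 h 21 min; less 45 min break → 8 h 36 min
Total: 11 h 10 min + 11 h 10 min + 4 h 26 min + 9 h 35 min + 6 h 47 min + 8 h 22 min + 8 h 36 min = 60 h 6 min.

60 h 6 min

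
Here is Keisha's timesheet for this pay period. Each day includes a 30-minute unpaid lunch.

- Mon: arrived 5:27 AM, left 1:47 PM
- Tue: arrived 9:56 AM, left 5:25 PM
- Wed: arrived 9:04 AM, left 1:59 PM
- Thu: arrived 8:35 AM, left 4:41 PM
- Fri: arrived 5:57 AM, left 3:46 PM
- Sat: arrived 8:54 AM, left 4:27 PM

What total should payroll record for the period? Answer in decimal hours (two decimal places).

43.20 hours

Mon: 5:27 AM–1:47 PM = 8 h 20 min; less 30 min break → 7 h 50 min
Tue: 9:56 AM–5:25 PM = 7 h 29 min; less 30 min break → 6 h 59 min
Wed: 9:04 AM–1:59 PM = 4 h 55 min; less 30 min break → 4 h 25 min
Thu: 8:35 AM–4:41 PM = 8 h 6 min; less 30 min break → 7 h 36 min
Fri: 5:57 AM–3:46 PM = 9 h 49 min; less 30 min break → 9 h 19 min
Sat: 8:54 AM–4:27 PM = 7 h 33 min; less 30 min break → 7 h 3 min
Total: 7 h 50 min + 6 h 59 min + 4 h 25 min + 7 h 36 min + 9 h 19 min + 7 h 3 min = 43 h 12 min.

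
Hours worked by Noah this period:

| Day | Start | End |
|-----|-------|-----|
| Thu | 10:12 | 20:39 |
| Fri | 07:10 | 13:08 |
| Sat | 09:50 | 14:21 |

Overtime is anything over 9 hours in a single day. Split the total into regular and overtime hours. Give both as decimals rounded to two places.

Regular 19.48 hours, overtime 1.45 hours

Thu: 10:12–20:39 = 10 h 27 min
Fri: 07:10–13:08 = 5 h 58 min
Sat: 09:50–14:21 = 4 h 31 min
Thu reg 9 h 0 min / OT 1 h 27 min; Fri reg 5 h 58 min / OT 0 h 0 min; Sat reg 4 h 31 min / OT 0 h 0 min.
Totals: regular 19 h 29 min, overtime 1 h 27 min.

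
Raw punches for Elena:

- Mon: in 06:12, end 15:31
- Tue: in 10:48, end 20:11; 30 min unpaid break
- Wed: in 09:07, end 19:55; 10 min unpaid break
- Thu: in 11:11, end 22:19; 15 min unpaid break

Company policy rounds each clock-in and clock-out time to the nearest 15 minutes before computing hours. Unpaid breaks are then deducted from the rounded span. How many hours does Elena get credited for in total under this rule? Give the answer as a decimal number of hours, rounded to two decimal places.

39.83 hours

Mon: in 06:12→06:15, out 15:31→15:30; 9 h 15 min
Tue: in 10:48→10:45, out 20:11→20:15; 9 h 30 min − 30 min = 9 h 0 min
Wed: in 09:07→09:00, out 19:55→20:00; 11 h 0 min − 10 min = 10 h 50 min
Thu: in 11:11→11:15, out 22:19→22:15; 11 h 0 min − 15 min = 10 h 45 min
Total credited: 39 h 50 min.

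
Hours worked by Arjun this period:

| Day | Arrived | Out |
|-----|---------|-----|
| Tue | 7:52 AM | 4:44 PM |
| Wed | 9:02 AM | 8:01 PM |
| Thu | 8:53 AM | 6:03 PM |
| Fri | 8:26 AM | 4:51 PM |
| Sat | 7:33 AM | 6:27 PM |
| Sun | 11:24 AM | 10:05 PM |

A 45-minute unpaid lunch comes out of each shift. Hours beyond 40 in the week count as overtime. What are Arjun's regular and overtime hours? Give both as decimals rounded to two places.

Tue: 7:52 AM–4:44 PM = 8 h 52 min; less 45 min break → 8 h 7 min
Wed: 9:02 AM–8:01 PM = 10 h 59 min; less 45 min break → 10 h 14 min
Thu: 8:53 AM–6:03 PM = 9 h 10 min; less 45 min break → 8 h 25 min
Fri: 8:26 AM–4:51 PM = 8 h 25 min; less 45 min break → 7 h 40 min
Sat: 7:33 AM–6:27 PM = 10 h 54 min; less 45 min break → 10 h 9 min
Sun: 11:24 AM–10:05 PM = 10 h 41 min; less 45 min break → 9 h 56 min
Total worked: 54 h 31 min = 54.52 h.
Threshold 40 h → overtime 14 h 31 min, regular 40 h 0 min.

Regular 40.00 hours, overtime 14.52 hours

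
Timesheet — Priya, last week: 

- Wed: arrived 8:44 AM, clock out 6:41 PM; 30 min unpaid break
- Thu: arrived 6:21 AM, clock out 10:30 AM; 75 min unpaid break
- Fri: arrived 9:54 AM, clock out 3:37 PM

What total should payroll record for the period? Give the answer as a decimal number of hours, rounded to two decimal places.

18.07 hours

Wed: 8:44 AM–6:41 PM = 9 h 57 min; less 30 min break → 9 h 27 min
Thu: 6:21 AM–10:30 AM = 4 h 9 min; less 75 min break → 2 h 54 min
Fri: 9:54 AM–3:37 PM = 5 h 43 min
Total: 9 h 27 min + 2 h 54 min + 5 h 43 min = 18 h 4 min.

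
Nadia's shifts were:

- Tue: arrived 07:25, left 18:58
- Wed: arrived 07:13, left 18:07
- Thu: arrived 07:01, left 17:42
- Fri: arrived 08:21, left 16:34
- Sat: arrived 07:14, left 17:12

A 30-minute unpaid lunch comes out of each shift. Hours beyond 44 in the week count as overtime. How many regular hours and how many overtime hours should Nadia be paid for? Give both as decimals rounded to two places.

Tue: 07:25–18:58 = 11 h 33 min; less 30 min break → 11 h 3 min
Wed: 07:13–18:07 = 10 h 54 min; less 30 min break → 10 h 24 min
Thu: 07:01–17:42 = 10 h 41 min; less 30 min break → 10 h 11 min
Fri: 08:21–16:34 = 8 h 13 min; less 30 min break → 7 h 43 min
Sat: 07:14–17:12 = 9 h 58 min; less 30 min break → 9 h 28 min
Total worked: 48 h 49 min = 48.82 h.
Threshold 44 h → overtime 4 h 49 min, regular 44 h 0 min.

Regular 44.00 hours, overtime 4.82 hours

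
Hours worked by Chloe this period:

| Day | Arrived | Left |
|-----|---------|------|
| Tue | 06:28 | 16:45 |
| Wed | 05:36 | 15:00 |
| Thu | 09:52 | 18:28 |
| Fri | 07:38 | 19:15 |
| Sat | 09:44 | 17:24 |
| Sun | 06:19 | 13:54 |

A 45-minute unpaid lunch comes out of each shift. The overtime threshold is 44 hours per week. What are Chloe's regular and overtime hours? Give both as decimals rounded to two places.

Tue: 06:28–16:45 = 10 h 17 min; less 45 min break → 9 h 32 min
Wed: 05:36–15:00 = 9 h 24 min; less 45 min break → 8 h 39 min
Thu: 09:52–18:28 = 8 h 36 min; less 45 min break → 7 h 51 min
Fri: 07:38–19:15 = 11 h 37 min; less 45 min break → 10 h 52 min
Sat: 09:44–17:24 = 7 h 40 min; less 45 min break → 6 h 55 min
Sun: 06:19–13:54 = 7 h 35 min; less 45 min break → 6 h 50 min
Total worked: 50 h 39 min = 50.65 h.
Threshold 44 h → overtime 6 h 39 min, regular 44 h 0 min.

Regular 44.00 hours, overtime 6.65 hours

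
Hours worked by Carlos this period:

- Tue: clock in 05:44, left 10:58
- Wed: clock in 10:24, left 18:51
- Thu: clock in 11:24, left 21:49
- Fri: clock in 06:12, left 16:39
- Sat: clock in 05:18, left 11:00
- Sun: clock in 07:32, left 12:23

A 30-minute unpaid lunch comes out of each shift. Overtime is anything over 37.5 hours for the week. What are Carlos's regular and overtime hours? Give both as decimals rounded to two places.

Regular 37.50 hours, overtime 4.60 hours

Tue: 05:44–10:58 = 5 h 14 min; less 30 min break → 4 h 44 min
Wed: 10:24–18:51 = 8 h 27 min; less 30 min break → 7 h 57 min
Thu: 11:24–21:49 = 10 h 25 min; less 30 min break → 9 h 55 min
Fri: 06:12–16:39 = 10 h 27 min; less 30 min break → 9 h 57 min
Sat: 05:18–11:00 = 5 h 42 min; less 30 min break → 5 h 12 min
Sun: 07:32–12:23 = 4 h 51 min; less 30 min break → 4 h 21 min
Total worked: 42 h 6 min = 42.10 h.
Threshold 37.5 h → overtime 4 h 36 min, regular 37 h 30 min.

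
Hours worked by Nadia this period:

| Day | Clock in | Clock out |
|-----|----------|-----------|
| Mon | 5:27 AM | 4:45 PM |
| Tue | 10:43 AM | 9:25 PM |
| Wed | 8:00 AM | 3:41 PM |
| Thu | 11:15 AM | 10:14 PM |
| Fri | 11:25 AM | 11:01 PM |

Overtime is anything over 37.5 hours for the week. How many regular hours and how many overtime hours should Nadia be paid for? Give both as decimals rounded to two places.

Mon: 5:27 AM–4:45 PM = 11 h 18 min
Tue: 10:43 AM–9:25 PM = 10 h 42 min
Wed: 8:00 AM–3:41 PM = 7 h 41 min
Thu: 11:15 AM–10:14 PM = 10 h 59 min
Fri: 11:25 AM–11:01 PM = 11 h 36 min
Total worked: 52 h 16 min = 52.27 h.
Threshold 37.5 h → overtime 14 h 46 min, regular 37 h 30 min.

Regular 37.50 hours, overtime 14.77 hours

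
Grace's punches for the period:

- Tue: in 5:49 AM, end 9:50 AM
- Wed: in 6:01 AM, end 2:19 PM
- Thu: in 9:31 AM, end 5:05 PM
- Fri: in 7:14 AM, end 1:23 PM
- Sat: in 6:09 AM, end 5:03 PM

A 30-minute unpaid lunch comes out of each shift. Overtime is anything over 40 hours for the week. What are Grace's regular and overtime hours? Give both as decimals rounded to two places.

Tue: 5:49 AM–9:50 AM = 4 h 1 min; less 30 min break → 3 h 31 min
Wed: 6:01 AM–2:19 PM = 8 h 18 min; less 30 min break → 7 h 48 min
Thu: 9:31 AM–5:05 PM = 7 h 34 min; less 30 min break → 7 h 4 min
Fri: 7:14 AM–1:23 PM = 6 h 9 min; less 30 min break → 5 h 39 min
Sat: 6:09 AM–5:03 PM = 10 h 54 min; less 30 min break → 10 h 24 min
Total worked: 34 h 26 min = 34.43 h.
Threshold 40 h → overtime 0 h 0 min, regular 34 h 26 min.

Regular 34.43 hours, overtime 0.00 hours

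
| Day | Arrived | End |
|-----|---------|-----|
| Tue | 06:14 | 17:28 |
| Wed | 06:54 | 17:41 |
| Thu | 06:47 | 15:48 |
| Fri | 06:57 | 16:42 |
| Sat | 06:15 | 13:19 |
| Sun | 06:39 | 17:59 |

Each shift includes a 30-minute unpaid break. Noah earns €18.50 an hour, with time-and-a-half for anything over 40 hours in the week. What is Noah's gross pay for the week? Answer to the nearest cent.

€1189.09

Tue: 06:14–17:28 = 11 h 14 min; less 30 min break → 10 h 44 min
Wed: 06:54–17:41 = 10 h 47 min; less 30 min break → 10 h 17 min
Thu: 06:47–15:48 = 9 h 1 min; less 30 min break → 8 h 31 min
Fri: 06:57–16:42 = 9 h 45 min; less 30 min break → 9 h 15 min
Sat: 06:15–13:19 = 7 h 4 min; less 30 min break → 6 h 34 min
Sun: 06:39–17:59 = 11 h 20 min; less 30 min break → 10 h 50 min
Total worked: 56 h 11 min = 3371 min.
Regular 40 h 0 min = 2400 min at €18.50/h; overtime 16 h 11 min = 971 min at €27.75/h.
Pay = (2400 × €18.50 + 971 × €27.75) ÷ 60 = €1189.09.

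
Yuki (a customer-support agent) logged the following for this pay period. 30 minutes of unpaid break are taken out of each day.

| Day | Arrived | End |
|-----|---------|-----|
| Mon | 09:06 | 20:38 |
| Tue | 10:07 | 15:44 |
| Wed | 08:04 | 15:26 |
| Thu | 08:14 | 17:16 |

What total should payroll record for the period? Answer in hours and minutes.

31 h 33 min

Mon: 09:06–20:38 = 11 h 32 min; less 30 min break → 11 h 2 min
Tue: 10:07–15:44 = 5 h 37 min; less 30 min break → 5 h 7 min
Wed: 08:04–15:26 = 7 h 22 min; less 30 min break → 6 h 52 min
Thu: 08:14–17:16 = 9 h 2 min; less 30 min break → 8 h 32 min
Total: 11 h 2 min + 5 h 7 min + 6 h 52 min + 8 h 32 min = 31 h 33 min.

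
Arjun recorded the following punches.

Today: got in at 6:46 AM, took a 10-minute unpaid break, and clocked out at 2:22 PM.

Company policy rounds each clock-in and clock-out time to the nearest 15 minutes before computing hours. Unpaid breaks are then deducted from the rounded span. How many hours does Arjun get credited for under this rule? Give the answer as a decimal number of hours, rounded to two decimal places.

Today: in 6:46 AM→6:45 AM, out 2:22 PM→2:15 PM; 7 h 30 min − 10 min = 7 h 20 min

7.33 hours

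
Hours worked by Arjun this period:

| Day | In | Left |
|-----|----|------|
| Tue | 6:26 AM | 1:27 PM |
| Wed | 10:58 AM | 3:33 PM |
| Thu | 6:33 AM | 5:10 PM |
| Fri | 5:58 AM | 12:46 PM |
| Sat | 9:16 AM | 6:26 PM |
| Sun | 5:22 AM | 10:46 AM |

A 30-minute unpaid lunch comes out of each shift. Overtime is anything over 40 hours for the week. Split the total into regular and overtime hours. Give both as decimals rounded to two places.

Tue: 6:26 AM–1:27 PM = 7 h 1 min; less 30 min break → 6 h 31 min
Wed: 10:58 AM–3:33 PM = 4 h 35 min; less 30 min break → 4 h 5 min
Thu: 6:33 AM–5:10 PM = 10 h 37 min; less 30 min break → 10 h 7 min
Fri: 5:58 AM–12:46 PM = 6 h 48 min; less 30 min break → 6 h 18 min
Sat: 9:16 AM–6:26 PM = 9 h 10 min; less 30 min break → 8 h 40 min
Sun: 5:22 AM–10:46 AM = 5 h 24 min; less 30 min break → 4 h 54 min
Total worked: 40 h 35 min = 40.58 h.
Threshold 40 h → overtime 0 h 35 min, regular 40 h 0 min.

Regular 40.00 hours, overtime 0.58 hours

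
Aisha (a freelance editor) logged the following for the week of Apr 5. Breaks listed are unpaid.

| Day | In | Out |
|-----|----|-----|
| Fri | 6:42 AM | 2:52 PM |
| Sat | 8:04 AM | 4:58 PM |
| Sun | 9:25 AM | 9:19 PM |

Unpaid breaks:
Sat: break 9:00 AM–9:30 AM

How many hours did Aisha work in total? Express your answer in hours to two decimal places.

Fri: 6:42 AM–2:52 PM = 8 h 10 min
Sat: 8:04 AM–4:58 PM = 8 h 54 min; less 30 min break → 8 h 24 min
Sun: 9:25 AM–9:19 PM = 11 h 54 min
Total: 8 h 10 min + 8 h 24 min + 11 h 54 min = 28 h 28 min.

28.47 hours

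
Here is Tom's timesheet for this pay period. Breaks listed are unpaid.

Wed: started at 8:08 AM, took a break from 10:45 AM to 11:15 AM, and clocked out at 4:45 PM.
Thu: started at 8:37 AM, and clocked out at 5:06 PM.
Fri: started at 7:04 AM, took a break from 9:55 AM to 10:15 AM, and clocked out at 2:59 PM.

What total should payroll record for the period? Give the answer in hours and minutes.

Wed: 8:08 AM–4:45 PM = 8 h 37 min; less 30 min break → 8 h 7 min
Thu: 8:37 AM–5:06 PM = 8 h 29 min
Fri: 7:04 AM–2:59 PM = 7 h 55 min; less 20 min break → 7 h 35 min
Total: 8 h 7 min + 8 h 29 min + 7 h 35 min = 24 h 11 min.

24 h 11 min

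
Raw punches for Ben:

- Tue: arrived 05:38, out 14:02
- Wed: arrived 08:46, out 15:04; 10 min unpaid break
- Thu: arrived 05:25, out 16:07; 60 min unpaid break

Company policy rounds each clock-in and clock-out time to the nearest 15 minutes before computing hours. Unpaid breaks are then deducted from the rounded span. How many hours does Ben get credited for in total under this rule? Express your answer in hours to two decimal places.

23.83 hours

Tue: in 05:38→05:45, out 14:02→14:00; 8 h 15 min
Wed: in 08:46→08:45, out 15:04→15:00; 6 h 15 min − 10 min = 6 h 5 min
Thu: in 05:25→05:30, out 16:07→16:00; 10 h 30 min − 60 min = 9 h 30 min
Total credited: 23 h 50 min.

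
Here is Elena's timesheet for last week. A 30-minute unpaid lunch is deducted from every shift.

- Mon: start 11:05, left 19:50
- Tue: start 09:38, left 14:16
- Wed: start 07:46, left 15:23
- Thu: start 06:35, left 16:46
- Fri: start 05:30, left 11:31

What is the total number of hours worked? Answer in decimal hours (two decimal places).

34.70 hours

Mon: 11:05–19:50 = 8 h 45 min; less 30 min break → 8 h 15 min
Tue: 09:38–14:16 = 4 h 38 min; less 30 min break → 4 h 8 min
Wed: 07:46–15:23 = 7 h 37 min; less 30 min break → 7 h 7 min
Thu: 06:35–16:46 = 10 h 11 min; less 30 min break → 9 h 41 min
Fri: 05:30–11:31 = 6 h 1 min; less 30 min break → 5 h 31 min
Total: 8 h 15 min + 4 h 8 min + 7 h 7 min + 9 h 41 min + 5 h 31 min = 34 h 42 min.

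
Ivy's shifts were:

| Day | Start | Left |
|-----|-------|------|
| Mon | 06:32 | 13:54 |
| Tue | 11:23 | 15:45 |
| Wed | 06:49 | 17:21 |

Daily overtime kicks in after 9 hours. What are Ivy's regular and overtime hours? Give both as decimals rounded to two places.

Regular 20.73 hours, overtime 1.53 hours

Mon: 06:32–13:54 = 7 h 22 min
Tue: 11:23–15:45 = 4 h 22 min
Wed: 06:49–17:21 = 10 h 32 min
Mon reg 7 h 22 min / OT 0 h 0 min; Tue reg 4 h 22 min / OT 0 h 0 min; Wed reg 9 h 0 min / OT 1 h 32 min.
Totals: regular 20 h 44 min, overtime 1 h 32 min.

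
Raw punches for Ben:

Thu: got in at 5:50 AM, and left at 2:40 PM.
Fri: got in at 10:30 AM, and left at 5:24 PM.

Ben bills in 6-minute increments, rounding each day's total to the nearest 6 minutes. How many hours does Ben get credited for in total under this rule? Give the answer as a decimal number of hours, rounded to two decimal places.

Thu: 5:50 AM–2:40 PM = 8 h 50 min → rounds to 8 h 48 min
Fri: 10:30 AM–5:24 PM = 6 h 54 min → rounds to 6 h 54 min
Total credited: 15 h 42 min.

15.70 hours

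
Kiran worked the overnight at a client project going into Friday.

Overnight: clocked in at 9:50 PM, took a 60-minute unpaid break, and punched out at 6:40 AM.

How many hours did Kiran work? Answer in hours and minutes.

7 h 50 min

Overnight: 9:50 PM → midnight = 2 h 10 min; midnight → 6:40 AM = 6 h 40 min; span 8 h 50 min; less 60 min break → 7 h 50 min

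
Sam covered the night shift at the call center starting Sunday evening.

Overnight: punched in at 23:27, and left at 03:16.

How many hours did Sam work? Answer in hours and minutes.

3 h 49 min

Overnight: 23:27 → midnight = 0 h 33 min; midnight → 03:16 = 3 h 16 min; span 3 h 49 min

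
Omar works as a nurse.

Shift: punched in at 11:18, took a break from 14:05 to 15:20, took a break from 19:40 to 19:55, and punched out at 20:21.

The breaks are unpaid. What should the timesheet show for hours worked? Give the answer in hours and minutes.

7 h 33 min

Shift: 11:18–20:21 = 9 h 3 min; less 90 min break → 7 h 33 min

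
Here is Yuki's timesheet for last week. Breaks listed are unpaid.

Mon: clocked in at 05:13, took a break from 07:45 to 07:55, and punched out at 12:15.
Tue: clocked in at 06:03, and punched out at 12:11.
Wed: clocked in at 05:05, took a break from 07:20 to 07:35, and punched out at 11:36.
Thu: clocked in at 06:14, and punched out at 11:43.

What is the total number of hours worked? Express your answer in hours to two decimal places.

24.75 hours

Mon: 05:13–12:15 = 7 h 2 min; less 10 min break → 6 h 52 min
Tue: 06:03–12:11 = 6 h 8 min
Wed: 05:05–11:36 = 6 h 31 min; less 15 min break → 6 h 16 min
Thu: 06:14–11:43 = 5 h 29 min
Total: 6 h 52 min + 6 h 8 min + 6 h 16 min + 5 h 29 min = 24 h 45 min.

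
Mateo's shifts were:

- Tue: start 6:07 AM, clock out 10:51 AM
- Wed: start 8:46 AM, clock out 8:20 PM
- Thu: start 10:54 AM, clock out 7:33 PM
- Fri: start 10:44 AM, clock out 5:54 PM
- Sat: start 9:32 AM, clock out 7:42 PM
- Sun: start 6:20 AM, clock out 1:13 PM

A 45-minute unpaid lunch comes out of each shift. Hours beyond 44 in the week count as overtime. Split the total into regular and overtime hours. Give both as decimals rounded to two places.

Regular 44.00 hours, overtime 0.67 hours

Tue: 6:07 AM–10:51 AM = 4 h 44 min; less 45 min break → 3 h 59 min
Wed: 8:46 AM–8:20 PM = 11 h 34 min; less 45 min break → 10 h 49 min
Thu: 10:54 AM–7:33 PM = 8 h 39 min; less 45 min break → 7 h 54 min
Fri: 10:44 AM–5:54 PM = 7 h 10 min; less 45 min break → 6 h 25 min
Sat: 9:32 AM–7:42 PM = 10 h 10 min; less 45 min break → 9 h 25 min
Sun: 6:20 AM–1:13 PM = 6 h 53 min; less 45 min break → 6 h 8 min
Total worked: 44 h 40 min = 44.67 h.
Threshold 44 h → overtime 0 h 40 min, regular 44 h 0 min.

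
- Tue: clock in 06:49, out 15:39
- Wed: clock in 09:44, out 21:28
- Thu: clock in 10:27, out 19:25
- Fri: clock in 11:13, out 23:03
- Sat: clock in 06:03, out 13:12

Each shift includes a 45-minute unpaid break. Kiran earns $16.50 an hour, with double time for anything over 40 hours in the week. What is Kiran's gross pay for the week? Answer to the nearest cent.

Tue: 06:49–15:39 = 8 h 50 min; less 45 min break → 8 h 5 min
Wed: 09:44–21:28 = 11 h 44 min; less 45 min break → 10 h 59 min
Thu: 10:27–19:25 = 8 h 58 min; less 45 min break → 8 h 13 min
Fri: 11:13–23:03 = 11 h 50 min; less 45 min break → 11 h 5 min
Sat: 06:03–13:12 = 7 h 9 min; less 45 min break → 6 h 24 min
Total worked: 44 h 46 min = 2686 min.
Regular 40 h 0 min = 2400 min at $16.50/h; overtime 4 h 46 min = 286 min at $33.00/h.
Pay = (2400 × $16.50 + 286 × $33.00) ÷ 60 = $817.30.

$817.30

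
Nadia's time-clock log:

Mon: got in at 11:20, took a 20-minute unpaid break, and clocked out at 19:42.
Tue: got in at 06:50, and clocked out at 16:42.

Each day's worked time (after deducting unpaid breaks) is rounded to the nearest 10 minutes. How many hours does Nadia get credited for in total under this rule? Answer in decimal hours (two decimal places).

17.83 hours

Mon: 11:20–19:42 = 8 h 22 min − 20 min = 8 h 2 min → rounds to 8 h 0 min
Tue: 06:50–16:42 = 9 h 52 min → rounds to 9 h 50 min
Total credited: 17 h 50 min.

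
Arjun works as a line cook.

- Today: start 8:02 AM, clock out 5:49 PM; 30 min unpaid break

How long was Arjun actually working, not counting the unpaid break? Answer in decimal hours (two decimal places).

Today: 8:02 AM–5:49 PM = 9 h 47 min; less 30 min break → 9 h 17 min

9.28 hours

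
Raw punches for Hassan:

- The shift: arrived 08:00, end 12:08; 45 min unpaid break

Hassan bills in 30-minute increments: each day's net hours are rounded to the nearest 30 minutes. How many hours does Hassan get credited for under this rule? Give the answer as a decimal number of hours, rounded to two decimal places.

3.50 hours

The shift: 08:00–12:08 = 4 h 8 min − 45 min = 3 h 23 min → rounds to 3 h 30 min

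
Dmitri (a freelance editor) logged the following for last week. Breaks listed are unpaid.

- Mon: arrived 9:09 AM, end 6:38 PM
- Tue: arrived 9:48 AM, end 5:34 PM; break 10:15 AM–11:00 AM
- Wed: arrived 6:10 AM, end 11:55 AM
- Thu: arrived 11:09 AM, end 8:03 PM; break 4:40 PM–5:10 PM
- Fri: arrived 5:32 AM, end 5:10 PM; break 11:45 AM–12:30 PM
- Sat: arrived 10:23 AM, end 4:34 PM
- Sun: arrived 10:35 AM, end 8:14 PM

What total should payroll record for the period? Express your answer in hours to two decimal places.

Mon: 9:09 AM–6:38 PM = 9 h 29 min
Tue: 9:48 AM–5:34 PM = 7 h 46 min; less 45 min break → 7 h 1 min
Wed: 6:10 AM–11:55 AM = 5 h 45 min
Thu: 11:09 AM–8:03 PM = 8 h 54 min; less 30 min break → 8 h 24 min
Fri: 5:32 AM–5:10 PM = 11 h 38 min; less 45 min break → 10 h 53 min
Sat: 10:23 AM–4:34 PM = 6 h 11 min
Sun: 10:35 AM–8:14 PM = 9 h 39 min
Total: 9 h 29 min + 7 h 1 min + 5 h 45 min + 8 h 24 min + 10 h 53 min + 6 h 11 min + 9 h 39 min = 57 h 22 min.

57.37 hours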